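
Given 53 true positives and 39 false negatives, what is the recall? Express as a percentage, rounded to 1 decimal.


Recall = TP / (TP + FN) * 100
= 53 / (53 + 39)
= 53 / 92
= 0.5761
= 57.6%

57.6


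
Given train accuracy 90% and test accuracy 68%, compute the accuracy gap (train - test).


Gap = train_accuracy - test_accuracy
= 90 - 68
= 22%
This large gap strongly indicates overfitting.

22


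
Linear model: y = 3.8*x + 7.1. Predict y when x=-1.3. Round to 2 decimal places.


y = 3.8 * -1.3 + (7.1)
= -4.94 + (7.1)
= 2.16

2.16


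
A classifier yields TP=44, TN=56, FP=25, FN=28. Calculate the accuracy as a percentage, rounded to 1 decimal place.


Accuracy = (TP + TN) / (TP + TN + FP + FN) * 100
= (44 + 56) / (44 + 56 + 25 + 28)
= 100 / 153
= 0.6536
= 65.4%

65.4


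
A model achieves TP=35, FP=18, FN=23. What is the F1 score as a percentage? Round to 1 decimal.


Precision = TP / (TP + FP) = 35 / 53 = 0.6604
Recall = TP / (TP + FN) = 35 / 58 = 0.6034
F1 = 2 * P * R / (P + R)
= 2 * 0.6604 * 0.6034 / (0.6604 + 0.6034)
= 0.797 / 1.2638
= 0.6306
As percentage: 63.1%

63.1


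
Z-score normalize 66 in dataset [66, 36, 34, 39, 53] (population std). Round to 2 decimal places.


Mean = (66 + 36 + 34 + 39 + 53) / 5 = 45.6
Variance = sum((x_i - mean)^2) / n = 148.24
Std = sqrt(148.24) = 12.1754
Z = (x - mean) / std
= (66 - 45.6) / 12.1754
= 20.4 / 12.1754
= 1.68

1.68


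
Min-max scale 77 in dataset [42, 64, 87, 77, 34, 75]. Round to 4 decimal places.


Min = 34, Max = 87
Range = 87 - 34 = 53
Scaled = (x - min) / (max - min)
= (77 - 34) / 53
= 43 / 53
= 0.8113

0.8113


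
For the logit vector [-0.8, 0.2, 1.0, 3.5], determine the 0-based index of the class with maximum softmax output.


Softmax is a monotonic transformation, so it preserves the argmax.
We need to find the index of the maximum logit.
Index 0: -0.8
Index 1: 0.2
Index 2: 1.0
Index 3: 3.5
Maximum logit = 3.5 at index 3

3


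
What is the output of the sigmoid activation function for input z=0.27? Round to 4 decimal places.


sigmoid(z) = 1 / (1 + exp(-z))
exp(-(0.27)) = exp(-0.27) = 0.7634
1 + 0.7634 = 1.7634
1 / 1.7634 = 0.5671

0.5671


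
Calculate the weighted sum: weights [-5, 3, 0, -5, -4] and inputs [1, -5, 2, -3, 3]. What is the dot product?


Element-wise products:
-5 * 1 = -5
3 * -5 = -15
0 * 2 = 0
-5 * -3 = 15
-4 * 3 = -12
Sum = -5 + -15 + 0 + 15 + -12
= -17

-17


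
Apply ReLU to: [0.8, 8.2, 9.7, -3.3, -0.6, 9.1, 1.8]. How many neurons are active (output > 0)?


ReLU(x) = max(0, x) for each element:
ReLU(0.8) = 0.8
ReLU(8.2) = 8.2
ReLU(9.7) = 9.7
ReLU(-3.3) = 0
ReLU(-0.6) = 0
ReLU(9.1) = 9.1
ReLU(1.8) = 1.8
Active neurons (>0): 5

5


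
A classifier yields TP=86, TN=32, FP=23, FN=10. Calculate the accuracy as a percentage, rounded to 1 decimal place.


Accuracy = (TP + TN) / (TP + TN + FP + FN) * 100
= (86 + 32) / (86 + 32 + 23 + 10)
= 118 / 151
= 0.7815
= 78.1%

78.1


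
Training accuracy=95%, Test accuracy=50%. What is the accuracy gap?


Gap = train_accuracy - test_accuracy
= 95 - 50
= 45%
This large gap strongly indicates overfitting.

45


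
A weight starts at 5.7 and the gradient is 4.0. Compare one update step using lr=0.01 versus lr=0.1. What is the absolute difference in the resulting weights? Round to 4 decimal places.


With lr=0.01: w_new = 5.7 - 0.01 * 4.0 = 5.66
With lr=0.1: w_new = 5.7 - 0.1 * 4.0 = 5.3
Absolute difference = |5.66 - 5.3|
= 0.3600

0.3600


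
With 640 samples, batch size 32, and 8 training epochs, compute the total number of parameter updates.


Iterations per epoch = 640 / 32 = 20
Total updates = iterations_per_epoch * epochs
= 20 * 8
= 160

160


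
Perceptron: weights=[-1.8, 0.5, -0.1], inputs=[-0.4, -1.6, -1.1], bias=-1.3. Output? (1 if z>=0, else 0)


z = w . x + b
= -1.8*-0.4 + 0.5*-1.6 + -0.1*-1.1 + -1.3
= 0.72 + -0.8 + 0.11 + -1.3
= 0.03 + -1.3
= -1.27
Since z = -1.27 < 0, output = 0

0


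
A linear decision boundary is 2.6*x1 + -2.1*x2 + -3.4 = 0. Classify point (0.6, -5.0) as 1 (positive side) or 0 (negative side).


Compute 2.6 * 0.6 + -2.1 * -5.0 + -3.4
= 1.56 + 10.5 + -3.4
= 8.66
Since 8.66 >= 0, the point is on the positive side.

1


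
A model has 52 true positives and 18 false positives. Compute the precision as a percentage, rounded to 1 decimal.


Precision = TP / (TP + FP) * 100
= 52 / (52 + 18)
= 52 / 70
= 0.7429
= 74.3%

74.3


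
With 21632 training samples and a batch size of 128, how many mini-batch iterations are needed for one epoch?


Iterations per epoch = dataset_size / batch_size
= 21632 / 128
= 169

169


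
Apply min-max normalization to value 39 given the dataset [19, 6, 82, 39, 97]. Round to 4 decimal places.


Min = 6, Max = 97
Range = 97 - 6 = 91
Scaled = (x - min) / (max - min)
= (39 - 6) / 91
= 33 / 91
= 0.3626

0.3626


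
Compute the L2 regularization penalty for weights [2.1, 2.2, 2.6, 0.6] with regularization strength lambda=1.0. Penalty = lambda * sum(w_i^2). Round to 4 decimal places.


Squaring each weight:
2.1^2 = 4.41
2.2^2 = 4.84
2.6^2 = 6.76
0.6^2 = 0.36
Sum of squares = 16.37
Penalty = 1.0 * 16.37 = 16.3700

16.3700


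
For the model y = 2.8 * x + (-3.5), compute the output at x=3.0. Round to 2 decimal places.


y = 2.8 * 3.0 + (-3.5)
= 8.4 + (-3.5)
= 4.90

4.90


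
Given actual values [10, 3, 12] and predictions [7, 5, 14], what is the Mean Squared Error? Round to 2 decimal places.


Differences: [3, -2, -2]
Squared errors: [9, 4, 4]
Sum of squared errors = 17
MSE = 17 / 3 = 5.67

5.67


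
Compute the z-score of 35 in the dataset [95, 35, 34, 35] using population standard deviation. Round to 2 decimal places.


Mean = (95 + 35 + 34 + 35) / 4 = 49.75
Variance = sum((x_i - mean)^2) / n = 682.6875
Std = sqrt(682.6875) = 26.1283
Z = (x - mean) / std
= (35 - 49.75) / 26.1283
= -14.75 / 26.1283
= -0.56

-0.56


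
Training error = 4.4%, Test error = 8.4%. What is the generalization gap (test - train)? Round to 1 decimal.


Generalization gap = test_error - train_error
= 8.4 - 4.4
= 4.0%
A moderate gap.

4.0


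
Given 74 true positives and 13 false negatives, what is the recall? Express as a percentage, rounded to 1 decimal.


Recall = TP / (TP + FN) * 100
= 74 / (74 + 13)
= 74 / 87
= 0.8506
= 85.1%

85.1


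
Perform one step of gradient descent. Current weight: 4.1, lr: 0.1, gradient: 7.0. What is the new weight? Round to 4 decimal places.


w_new = w_old - lr * gradient
= 4.1 - 0.1 * 7.0
= 4.1 - (0.7)
= 3.4000

3.4000


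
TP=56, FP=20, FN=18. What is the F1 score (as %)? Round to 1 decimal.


Precision = TP / (TP + FP) = 56 / 76 = 0.7368
Recall = TP / (TP + FN) = 56 / 74 = 0.7568
F1 = 2 * P * R / (P + R)
= 2 * 0.7368 * 0.7568 / (0.7368 + 0.7568)
= 1.1152 / 1.4936
= 0.7467
As percentage: 74.7%

74.7


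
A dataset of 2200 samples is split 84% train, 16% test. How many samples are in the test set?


Train samples = 2200 * 84% = 1848
Test samples = 2200 - 1848
= 352

352


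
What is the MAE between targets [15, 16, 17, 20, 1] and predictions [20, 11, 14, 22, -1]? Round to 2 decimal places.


Absolute errors: [5, 5, 3, 2, 2]
Sum of absolute errors = 17
MAE = 17 / 5 = 3.40

3.40


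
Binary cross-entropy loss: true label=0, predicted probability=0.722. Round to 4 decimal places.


For y=0: Loss = -log(1-p)
= -log(1 - 0.722)
= -log(0.278)
= -(-1.2801)
= 1.2801

1.2801


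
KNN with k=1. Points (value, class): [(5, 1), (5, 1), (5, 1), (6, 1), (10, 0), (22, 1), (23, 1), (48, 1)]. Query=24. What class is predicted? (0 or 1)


Distances from query 24:
Point 23 (class 1): distance = 1
K=1 nearest neighbors: classes = [1]
Votes for class 1: 1 / 1
Majority vote => class 1

1


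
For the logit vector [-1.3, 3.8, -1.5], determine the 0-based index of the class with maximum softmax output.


Softmax is a monotonic transformation, so it preserves the argmax.
We need to find the index of the maximum logit.
Index 0: -1.3
Index 1: 3.8
Index 2: -1.5
Maximum logit = 3.8 at index 1

1


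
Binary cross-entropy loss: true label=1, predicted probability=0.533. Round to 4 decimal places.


For y=1: Loss = -log(p)
= -log(0.533)
= -(-0.6292)
= 0.6292

0.6292


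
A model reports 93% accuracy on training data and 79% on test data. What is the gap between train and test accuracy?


Gap = train_accuracy - test_accuracy
= 93 - 79
= 14%
This gap suggests the model is overfitting.

14


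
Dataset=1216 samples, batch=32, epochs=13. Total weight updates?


Iterations per epoch = 1216 / 32 = 38
Total updates = iterations_per_epoch * epochs
= 38 * 13
= 494

494


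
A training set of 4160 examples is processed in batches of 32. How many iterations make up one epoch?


Iterations per epoch = dataset_size / batch_size
= 4160 / 32
= 130

130


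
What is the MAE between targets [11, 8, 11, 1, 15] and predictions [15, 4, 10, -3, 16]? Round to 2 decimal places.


Absolute errors: [4, 4, 1, 4, 1]
Sum of absolute errors = 14
MAE = 14 / 5 = 2.80

2.80


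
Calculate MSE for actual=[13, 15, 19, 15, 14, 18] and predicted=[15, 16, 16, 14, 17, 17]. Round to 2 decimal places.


Differences: [-2, -1, 3, 1, -3, 1]
Squared errors: [4, 1, 9, 1, 9, 1]
Sum of squared errors = 25
MSE = 25 / 6 = 4.17

4.17


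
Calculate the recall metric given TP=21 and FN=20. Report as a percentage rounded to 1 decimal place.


Recall = TP / (TP + FN) * 100
= 21 / (21 + 20)
= 21 / 41
= 0.5122
= 51.2%

51.2


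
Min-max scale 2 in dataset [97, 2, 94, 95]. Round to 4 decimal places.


Min = 2, Max = 97
Range = 97 - 2 = 95
Scaled = (x - min) / (max - min)
= (2 - 2) / 95
= 0 / 95
= 0.0000

0.0000


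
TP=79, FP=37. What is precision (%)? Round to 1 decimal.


Precision = TP / (TP + FP) * 100
= 79 / (79 + 37)
= 79 / 116
= 0.681
= 68.1%

68.1


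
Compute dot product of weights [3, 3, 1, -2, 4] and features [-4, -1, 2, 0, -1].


Element-wise products:
3 * -4 = -12
3 * -1 = -3
1 * 2 = 2
-2 * 0 = 0
4 * -1 = -4
Sum = -12 + -3 + 2 + 0 + -4
= -17

-17


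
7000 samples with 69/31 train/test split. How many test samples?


Train samples = 7000 * 69% = 4830
Test samples = 7000 - 4830
= 2170

2170


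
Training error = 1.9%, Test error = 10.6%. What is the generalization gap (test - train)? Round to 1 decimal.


Generalization gap = test_error - train_error
= 10.6 - 1.9
= 8.7%
A moderate gap.

8.7


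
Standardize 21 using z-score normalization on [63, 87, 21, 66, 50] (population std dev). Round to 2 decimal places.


Mean = (63 + 87 + 21 + 66 + 50) / 5 = 57.4
Variance = sum((x_i - mean)^2) / n = 472.24
Std = sqrt(472.24) = 21.7311
Z = (x - mean) / std
= (21 - 57.4) / 21.7311
= -36.4 / 21.7311
= -1.68

-1.68


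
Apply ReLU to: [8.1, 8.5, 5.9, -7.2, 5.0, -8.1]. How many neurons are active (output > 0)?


ReLU(x) = max(0, x) for each element:
ReLU(8.1) = 8.1
ReLU(8.5) = 8.5
ReLU(5.9) = 5.9
ReLU(-7.2) = 0
ReLU(5.0) = 5.0
ReLU(-8.1) = 0
Active neurons (>0): 4

4


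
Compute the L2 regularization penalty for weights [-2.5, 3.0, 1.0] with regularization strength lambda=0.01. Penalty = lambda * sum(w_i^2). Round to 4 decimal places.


Squaring each weight:
(-2.5)^2 = 6.25
3.0^2 = 9.0
1.0^2 = 1.0
Sum of squares = 16.25
Penalty = 0.01 * 16.25 = 0.1625

0.1625


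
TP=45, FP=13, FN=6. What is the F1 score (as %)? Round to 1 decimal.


Precision = TP / (TP + FP) = 45 / 58 = 0.7759
Recall = TP / (TP + FN) = 45 / 51 = 0.8824
F1 = 2 * P * R / (P + R)
= 2 * 0.7759 * 0.8824 / (0.7759 + 0.8824)
= 1.3692 / 1.6582
= 0.8257
As percentage: 82.6%

82.6


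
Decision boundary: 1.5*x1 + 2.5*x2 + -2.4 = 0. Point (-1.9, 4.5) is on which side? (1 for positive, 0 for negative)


Compute 1.5 * -1.9 + 2.5 * 4.5 + -2.4
= -2.85 + 11.25 + -2.4
= 6.0
Since 6.0 >= 0, the point is on the positive side.

1


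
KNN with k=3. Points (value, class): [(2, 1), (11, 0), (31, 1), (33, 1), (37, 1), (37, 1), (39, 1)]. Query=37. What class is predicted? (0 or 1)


Distances from query 37:
Point 37 (class 1): distance = 0
Point 37 (class 1): distance = 0
Point 39 (class 1): distance = 2
K=3 nearest neighbors: classes = [1, 1, 1]
Votes for class 1: 3 / 3
Majority vote => class 1

1


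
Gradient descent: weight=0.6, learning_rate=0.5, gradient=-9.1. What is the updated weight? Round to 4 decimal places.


w_new = w_old - lr * gradient
= 0.6 - 0.5 * -9.1
= 0.6 - (-4.55)
= 5.1500

5.1500


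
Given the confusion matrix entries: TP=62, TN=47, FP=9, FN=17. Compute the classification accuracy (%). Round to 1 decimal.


Accuracy = (TP + TN) / (TP + TN + FP + FN) * 100
= (62 + 47) / (62 + 47 + 9 + 17)
= 109 / 135
= 0.8074
= 80.7%

80.7


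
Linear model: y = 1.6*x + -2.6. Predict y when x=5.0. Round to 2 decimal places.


y = 1.6 * 5.0 + (-2.6)
= 8.0 + (-2.6)
= 5.40

5.40


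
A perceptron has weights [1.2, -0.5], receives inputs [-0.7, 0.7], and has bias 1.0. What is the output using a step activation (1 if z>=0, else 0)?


z = w . x + b
= 1.2*-0.7 + -0.5*0.7 + 1.0
= -0.84 + -0.35 + 1.0
= -1.19 + 1.0
= -0.19
Since z = -0.19 < 0, output = 0

0


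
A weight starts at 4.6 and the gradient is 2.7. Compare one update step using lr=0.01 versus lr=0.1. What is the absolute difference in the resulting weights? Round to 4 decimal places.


With lr=0.01: w_new = 4.6 - 0.01 * 2.7 = 4.573
With lr=0.1: w_new = 4.6 - 0.1 * 2.7 = 4.33
Absolute difference = |4.573 - 4.33|
= 0.2430

0.2430


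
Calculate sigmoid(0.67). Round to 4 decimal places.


sigmoid(z) = 1 / (1 + exp(-z))
exp(-(0.67)) = exp(-0.67) = 0.5117
1 + 0.5117 = 1.5117
1 / 1.5117 = 0.6615

0.6615


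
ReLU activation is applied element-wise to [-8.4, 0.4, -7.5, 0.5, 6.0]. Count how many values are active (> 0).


ReLU(x) = max(0, x) for each element:
ReLU(-8.4) = 0
ReLU(0.4) = 0.4
ReLU(-7.5) = 0
ReLU(0.5) = 0.5
ReLU(6.0) = 6.0
Active neurons (>0): 3

3


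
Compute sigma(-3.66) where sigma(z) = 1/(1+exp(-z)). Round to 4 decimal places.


sigmoid(z) = 1 / (1 + exp(-z))
exp(-(-3.66)) = exp(3.66) = 38.8613
1 + 38.8613 = 39.8613
1 / 39.8613 = 0.0251

0.0251


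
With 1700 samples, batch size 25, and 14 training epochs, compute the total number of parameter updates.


Iterations per epoch = 1700 / 25 = 68
Total updates = iterations_per_epoch * epochs
= 68 * 14
= 952

952


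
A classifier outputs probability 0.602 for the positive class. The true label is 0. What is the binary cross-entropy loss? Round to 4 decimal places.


For y=0: Loss = -log(1-p)
= -log(1 - 0.602)
= -log(0.398)
= -(-0.9213)
= 0.9213

0.9213


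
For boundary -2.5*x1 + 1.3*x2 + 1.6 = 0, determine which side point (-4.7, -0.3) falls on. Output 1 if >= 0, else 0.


Compute -2.5 * -4.7 + 1.3 * -0.3 + 1.6
= 11.75 + -0.39 + 1.6
= 12.96
Since 12.96 >= 0, the point is on the positive side.

1


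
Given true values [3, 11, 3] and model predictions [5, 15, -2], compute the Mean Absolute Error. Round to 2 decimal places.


Absolute errors: [2, 4, 5]
Sum of absolute errors = 11
MAE = 11 / 3 = 3.67

3.67


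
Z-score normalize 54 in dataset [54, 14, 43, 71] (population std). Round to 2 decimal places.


Mean = (54 + 14 + 43 + 71) / 4 = 45.5
Variance = sum((x_i - mean)^2) / n = 430.25
Std = sqrt(430.25) = 20.7425
Z = (x - mean) / std
= (54 - 45.5) / 20.7425
= 8.5 / 20.7425
= 0.41

0.41


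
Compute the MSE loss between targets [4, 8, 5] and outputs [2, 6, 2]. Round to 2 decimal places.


Differences: [2, 2, 3]
Squared errors: [4, 4, 9]
Sum of squared errors = 17
MSE = 17 / 3 = 5.67

5.67


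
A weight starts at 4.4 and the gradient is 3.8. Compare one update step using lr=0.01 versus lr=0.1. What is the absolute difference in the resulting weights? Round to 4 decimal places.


With lr=0.01: w_new = 4.4 - 0.01 * 3.8 = 4.362
With lr=0.1: w_new = 4.4 - 0.1 * 3.8 = 4.02
Absolute difference = |4.362 - 4.02|
= 0.3420

0.3420


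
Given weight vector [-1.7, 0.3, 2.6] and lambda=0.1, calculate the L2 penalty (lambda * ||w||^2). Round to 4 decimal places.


Squaring each weight:
(-1.7)^2 = 2.89
0.3^2 = 0.09
2.6^2 = 6.76
Sum of squares = 9.74
Penalty = 0.1 * 9.74 = 0.9740

0.9740


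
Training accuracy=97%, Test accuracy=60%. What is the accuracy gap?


Gap = train_accuracy - test_accuracy
= 97 - 60
= 37%
This large gap strongly indicates overfitting.

37


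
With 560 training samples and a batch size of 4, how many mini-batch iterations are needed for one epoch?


Iterations per epoch = dataset_size / batch_size
= 560 / 4
= 140

140


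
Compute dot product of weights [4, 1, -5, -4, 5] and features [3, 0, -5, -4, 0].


Element-wise products:
4 * 3 = 12
1 * 0 = 0
-5 * -5 = 25
-4 * -4 = 16
5 * 0 = 0
Sum = 12 + 0 + 25 + 16 + 0
= 53

53


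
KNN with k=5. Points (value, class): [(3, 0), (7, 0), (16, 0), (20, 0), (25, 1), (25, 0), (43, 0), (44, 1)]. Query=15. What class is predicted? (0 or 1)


Distances from query 15:
Point 16 (class 0): distance = 1
Point 20 (class 0): distance = 5
Point 7 (class 0): distance = 8
Point 25 (class 0): distance = 10
Point 25 (class 1): distance = 10
K=5 nearest neighbors: classes = [0, 0, 0, 0, 1]
Votes for class 1: 1 / 5
Majority vote => class 0

0


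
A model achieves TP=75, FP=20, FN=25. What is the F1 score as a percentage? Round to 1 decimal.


Precision = TP / (TP + FP) = 75 / 95 = 0.7895
Recall = TP / (TP + FN) = 75 / 100 = 0.75
F1 = 2 * P * R / (P + R)
= 2 * 0.7895 * 0.75 / (0.7895 + 0.75)
= 1.1842 / 1.5395
= 0.7692
As percentage: 76.9%

76.9


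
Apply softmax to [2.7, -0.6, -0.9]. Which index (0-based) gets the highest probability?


Softmax is a monotonic transformation, so it preserves the argmax.
We need to find the index of the maximum logit.
Index 0: 2.7
Index 1: -0.6
Index 2: -0.9
Maximum logit = 2.7 at index 0

0


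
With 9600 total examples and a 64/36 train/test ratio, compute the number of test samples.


Train samples = 9600 * 64% = 6144
Test samples = 9600 - 6144
= 3456

3456


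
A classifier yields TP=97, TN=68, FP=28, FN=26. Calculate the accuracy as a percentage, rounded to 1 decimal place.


Accuracy = (TP + TN) / (TP + TN + FP + FN) * 100
= (97 + 68) / (97 + 68 + 28 + 26)
= 165 / 219
= 0.7534
= 75.3%

75.3


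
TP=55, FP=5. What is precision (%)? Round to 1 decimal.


Precision = TP / (TP + FP) * 100
= 55 / (55 + 5)
= 55 / 60
= 0.9167
= 91.7%

91.7


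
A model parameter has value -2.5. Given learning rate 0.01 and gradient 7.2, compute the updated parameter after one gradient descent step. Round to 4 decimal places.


w_new = w_old - lr * gradient
= -2.5 - 0.01 * 7.2
= -2.5 - (0.072)
= -2.5720

-2.5720


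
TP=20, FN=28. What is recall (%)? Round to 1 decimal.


Recall = TP / (TP + FN) * 100
= 20 / (20 + 28)
= 20 / 48
= 0.4167
= 41.7%

41.7


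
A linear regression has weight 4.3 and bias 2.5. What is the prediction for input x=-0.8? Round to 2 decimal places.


y = 4.3 * -0.8 + (2.5)
= -3.44 + (2.5)
= -0.94

-0.94


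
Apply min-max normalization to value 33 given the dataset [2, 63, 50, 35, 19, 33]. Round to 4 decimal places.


Min = 2, Max = 63
Range = 63 - 2 = 61
Scaled = (x - min) / (max - min)
= (33 - 2) / 61
= 31 / 61
= 0.5082

0.5082


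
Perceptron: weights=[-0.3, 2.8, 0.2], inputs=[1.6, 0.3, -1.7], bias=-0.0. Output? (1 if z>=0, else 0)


z = w . x + b
= -0.3*1.6 + 2.8*0.3 + 0.2*-1.7 + -0.0
= -0.48 + 0.84 + -0.34 + -0.0
= 0.02 + -0.0
= 0.02
Since z = 0.02 >= 0, output = 1

1


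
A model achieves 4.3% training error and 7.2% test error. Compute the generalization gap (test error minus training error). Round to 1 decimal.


Generalization gap = test_error - train_error
= 7.2 - 4.3
= 2.9%
A moderate gap.

2.9


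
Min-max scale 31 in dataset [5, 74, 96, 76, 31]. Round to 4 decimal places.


Min = 5, Max = 96
Range = 96 - 5 = 91
Scaled = (x - min) / (max - min)
= (31 - 5) / 91
= 26 / 91
= 0.2857

0.2857


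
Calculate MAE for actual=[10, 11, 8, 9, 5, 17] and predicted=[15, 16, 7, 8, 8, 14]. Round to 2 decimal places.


Absolute errors: [5, 5, 1, 1, 3, 3]
Sum of absolute errors = 18
MAE = 18 / 6 = 3.00

3.00


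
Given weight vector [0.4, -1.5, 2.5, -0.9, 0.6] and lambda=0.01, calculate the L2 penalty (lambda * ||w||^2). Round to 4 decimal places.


Squaring each weight:
0.4^2 = 0.16
(-1.5)^2 = 2.25
2.5^2 = 6.25
(-0.9)^2 = 0.81
0.6^2 = 0.36
Sum of squares = 9.83
Penalty = 0.01 * 9.83 = 0.0983

0.0983


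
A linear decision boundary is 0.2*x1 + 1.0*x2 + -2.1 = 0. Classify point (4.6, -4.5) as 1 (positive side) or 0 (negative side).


Compute 0.2 * 4.6 + 1.0 * -4.5 + -2.1
= 0.92 + -4.5 + -2.1
= -5.68
Since -5.68 < 0, the point is on the negative side.

0


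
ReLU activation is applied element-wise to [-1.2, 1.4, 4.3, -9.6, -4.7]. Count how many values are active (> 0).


ReLU(x) = max(0, x) for each element:
ReLU(-1.2) = 0
ReLU(1.4) = 1.4
ReLU(4.3) = 4.3
ReLU(-9.6) = 0
ReLU(-4.7) = 0
Active neurons (>0): 2

2


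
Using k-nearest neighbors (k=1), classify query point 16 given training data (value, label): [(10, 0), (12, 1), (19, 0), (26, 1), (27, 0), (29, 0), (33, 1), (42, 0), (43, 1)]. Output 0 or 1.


Distances from query 16:
Point 19 (class 0): distance = 3
K=1 nearest neighbors: classes = [0]
Votes for class 1: 0 / 1
Majority vote => class 0

0


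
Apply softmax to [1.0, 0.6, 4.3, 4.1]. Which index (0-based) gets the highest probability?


Softmax is a monotonic transformation, so it preserves the argmax.
We need to find the index of the maximum logit.
Index 0: 1.0
Index 1: 0.6
Index 2: 4.3
Index 3: 4.1
Maximum logit = 4.3 at index 2

2


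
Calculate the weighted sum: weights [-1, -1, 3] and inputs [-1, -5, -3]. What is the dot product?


Element-wise products:
-1 * -1 = 1
-1 * -5 = 5
3 * -3 = -9
Sum = 1 + 5 + -9
= -3

-3


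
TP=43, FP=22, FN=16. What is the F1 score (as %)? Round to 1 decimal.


Precision = TP / (TP + FP) = 43 / 65 = 0.6615
Recall = TP / (TP + FN) = 43 / 59 = 0.7288
F1 = 2 * P * R / (P + R)
= 2 * 0.6615 * 0.7288 / (0.6615 + 0.7288)
= 0.9643 / 1.3904
= 0.6935
As percentage: 69.4%

69.4


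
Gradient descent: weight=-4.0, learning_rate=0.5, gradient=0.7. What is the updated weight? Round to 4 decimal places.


w_new = w_old - lr * gradient
= -4.0 - 0.5 * 0.7
= -4.0 - (0.35)
= -4.3500

-4.3500


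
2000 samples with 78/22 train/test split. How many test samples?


Train samples = 2000 * 78% = 1560
Test samples = 2000 - 1560
= 440

440


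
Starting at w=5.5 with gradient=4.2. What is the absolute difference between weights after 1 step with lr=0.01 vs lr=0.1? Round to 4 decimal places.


With lr=0.01: w_new = 5.5 - 0.01 * 4.2 = 5.458
With lr=0.1: w_new = 5.5 - 0.1 * 4.2 = 5.08
Absolute difference = |5.458 - 5.08|
= 0.3780

0.3780


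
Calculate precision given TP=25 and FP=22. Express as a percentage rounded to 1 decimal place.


Precision = TP / (TP + FP) * 100
= 25 / (25 + 22)
= 25 / 47
= 0.5319
= 53.2%

53.2


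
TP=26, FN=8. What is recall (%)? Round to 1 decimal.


Recall = TP / (TP + FN) * 100
= 26 / (26 + 8)
= 26 / 34
= 0.7647
= 76.5%

76.5


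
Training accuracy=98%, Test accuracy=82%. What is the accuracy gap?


Gap = train_accuracy - test_accuracy
= 98 - 82
= 16%
This gap suggests the model is overfitting.

16


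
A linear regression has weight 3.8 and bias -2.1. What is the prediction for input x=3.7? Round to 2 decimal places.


y = 3.8 * 3.7 + (-2.1)
= 14.06 + (-2.1)
= 11.96

11.96


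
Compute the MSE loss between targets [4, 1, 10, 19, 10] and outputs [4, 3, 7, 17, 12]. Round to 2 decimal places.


Differences: [0, -2, 3, 2, -2]
Squared errors: [0, 4, 9, 4, 4]
Sum of squared errors = 21
MSE = 21 / 5 = 4.20

4.20


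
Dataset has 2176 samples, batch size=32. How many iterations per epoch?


Iterations per epoch = dataset_size / batch_size
= 2176 / 32
= 68

68


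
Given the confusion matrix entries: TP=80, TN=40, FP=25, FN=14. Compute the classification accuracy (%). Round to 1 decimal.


Accuracy = (TP + TN) / (TP + TN + FP + FN) * 100
= (80 + 40) / (80 + 40 + 25 + 14)
= 120 / 159
= 0.7547
= 75.5%

75.5


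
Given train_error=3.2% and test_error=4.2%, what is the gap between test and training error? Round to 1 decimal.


Generalization gap = test_error - train_error
= 4.2 - 3.2
= 1.0%
A small gap suggests good generalization.

1.0


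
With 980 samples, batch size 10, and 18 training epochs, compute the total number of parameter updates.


Iterations per epoch = 980 / 10 = 98
Total updates = iterations_per_epoch * epochs
= 98 * 18
= 1764

1764


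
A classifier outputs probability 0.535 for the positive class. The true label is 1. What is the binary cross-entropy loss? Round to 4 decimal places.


For y=1: Loss = -log(p)
= -log(0.535)
= -(-0.6255)
= 0.6255

0.6255


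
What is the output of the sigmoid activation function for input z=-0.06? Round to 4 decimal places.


sigmoid(z) = 1 / (1 + exp(-z))
exp(-(-0.06)) = exp(0.06) = 1.0618
1 + 1.0618 = 2.0618
1 / 2.0618 = 0.4850

0.4850


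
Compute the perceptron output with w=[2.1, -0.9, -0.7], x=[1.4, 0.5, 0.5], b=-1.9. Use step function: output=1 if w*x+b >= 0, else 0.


z = w . x + b
= 2.1*1.4 + -0.9*0.5 + -0.7*0.5 + -1.9
= 2.94 + -0.45 + -0.35 + -1.9
= 2.14 + -1.9
= 0.24
Since z = 0.24 >= 0, output = 1

1


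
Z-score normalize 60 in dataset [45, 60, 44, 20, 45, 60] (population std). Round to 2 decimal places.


Mean = (45 + 60 + 44 + 20 + 45 + 60) / 6 = 45.6667
Variance = sum((x_i - mean)^2) / n = 178.8889
Std = sqrt(178.8889) = 13.3749
Z = (x - mean) / std
= (60 - 45.6667) / 13.3749
= 14.3333 / 13.3749
= 1.07

1.07


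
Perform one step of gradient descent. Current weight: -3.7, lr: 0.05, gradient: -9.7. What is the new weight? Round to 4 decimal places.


w_new = w_old - lr * gradient
= -3.7 - 0.05 * -9.7
= -3.7 - (-0.485)
= -3.2150

-3.2150


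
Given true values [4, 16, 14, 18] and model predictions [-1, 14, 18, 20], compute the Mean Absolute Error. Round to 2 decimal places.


Absolute errors: [5, 2, 4, 2]
Sum of absolute errors = 13
MAE = 13 / 4 = 3.25

3.25


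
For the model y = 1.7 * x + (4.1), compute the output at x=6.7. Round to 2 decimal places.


y = 1.7 * 6.7 + (4.1)
= 11.39 + (4.1)
= 15.49

15.49


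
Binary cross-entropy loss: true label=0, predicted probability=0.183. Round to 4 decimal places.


For y=0: Loss = -log(1-p)
= -log(1 - 0.183)
= -log(0.817)
= -(-0.2021)
= 0.2021

0.2021


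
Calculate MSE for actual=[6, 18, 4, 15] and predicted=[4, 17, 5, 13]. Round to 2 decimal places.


Differences: [2, 1, -1, 2]
Squared errors: [4, 1, 1, 4]
Sum of squared errors = 10
MSE = 10 / 4 = 2.50

2.50


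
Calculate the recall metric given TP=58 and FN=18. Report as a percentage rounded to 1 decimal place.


Recall = TP / (TP + FN) * 100
= 58 / (58 + 18)
= 58 / 76
= 0.7632
= 76.3%

76.3


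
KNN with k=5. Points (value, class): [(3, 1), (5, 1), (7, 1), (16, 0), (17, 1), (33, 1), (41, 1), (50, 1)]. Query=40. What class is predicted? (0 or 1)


Distances from query 40:
Point 41 (class 1): distance = 1
Point 33 (class 1): distance = 7
Point 50 (class 1): distance = 10
Point 17 (class 1): distance = 23
Point 16 (class 0): distance = 24
K=5 nearest neighbors: classes = [1, 1, 1, 1, 0]
Votes for class 1: 4 / 5
Majority vote => class 1

1


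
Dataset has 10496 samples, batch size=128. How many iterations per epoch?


Iterations per epoch = dataset_size / batch_size
= 10496 / 128
= 82

82


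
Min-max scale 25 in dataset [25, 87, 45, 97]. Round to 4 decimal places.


Min = 25, Max = 97
Range = 97 - 25 = 72
Scaled = (x - min) / (max - min)
= (25 - 25) / 72
= 0 / 72
= 0.0000

0.0000


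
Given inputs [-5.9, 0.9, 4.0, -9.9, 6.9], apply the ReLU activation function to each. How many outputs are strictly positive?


ReLU(x) = max(0, x) for each element:
ReLU(-5.9) = 0
ReLU(0.9) = 0.9
ReLU(4.0) = 4.0
ReLU(-9.9) = 0
ReLU(6.9) = 6.9
Active neurons (>0): 3

3


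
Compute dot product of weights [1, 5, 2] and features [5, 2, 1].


Element-wise products:
1 * 5 = 5
5 * 2 = 10
2 * 1 = 2
Sum = 5 + 10 + 2
= 17

17


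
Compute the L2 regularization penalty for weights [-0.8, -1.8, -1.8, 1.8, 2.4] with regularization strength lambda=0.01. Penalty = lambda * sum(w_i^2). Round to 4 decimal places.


Squaring each weight:
(-0.8)^2 = 0.64
(-1.8)^2 = 3.24
(-1.8)^2 = 3.24
1.8^2 = 3.24
2.4^2 = 5.76
Sum of squares = 16.12
Penalty = 0.01 * 16.12 = 0.1612

0.1612


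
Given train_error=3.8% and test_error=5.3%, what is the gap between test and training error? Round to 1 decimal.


Generalization gap = test_error - train_error
= 5.3 - 3.8
= 1.5%
A small gap suggests good generalization.

1.5


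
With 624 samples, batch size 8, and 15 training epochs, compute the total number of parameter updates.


Iterations per epoch = 624 / 8 = 78
Total updates = iterations_per_epoch * epochs
= 78 * 15
= 1170

1170


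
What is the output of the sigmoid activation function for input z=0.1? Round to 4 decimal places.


sigmoid(z) = 1 / (1 + exp(-z))
exp(-(0.1)) = exp(-0.1) = 0.9048
1 + 0.9048 = 1.9048
1 / 1.9048 = 0.5250

0.5250


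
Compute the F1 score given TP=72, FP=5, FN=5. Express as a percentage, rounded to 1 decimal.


Precision = TP / (TP + FP) = 72 / 77 = 0.9351
Recall = TP / (TP + FN) = 72 / 77 = 0.9351
F1 = 2 * P * R / (P + R)
= 2 * 0.9351 * 0.9351 / (0.9351 + 0.9351)
= 1.7487 / 1.8701
= 0.9351
As percentage: 93.5%

93.5


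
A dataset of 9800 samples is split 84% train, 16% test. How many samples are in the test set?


Train samples = 9800 * 84% = 8232
Test samples = 9800 - 8232
= 1568

1568


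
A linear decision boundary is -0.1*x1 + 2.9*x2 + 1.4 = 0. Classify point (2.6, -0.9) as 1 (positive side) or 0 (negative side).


Compute -0.1 * 2.6 + 2.9 * -0.9 + 1.4
= -0.26 + -2.61 + 1.4
= -1.47
Since -1.47 < 0, the point is on the negative side.

0


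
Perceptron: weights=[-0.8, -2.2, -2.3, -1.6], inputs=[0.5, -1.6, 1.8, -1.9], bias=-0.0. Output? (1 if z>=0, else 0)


z = w . x + b
= -0.8*0.5 + -2.2*-1.6 + -2.3*1.8 + -1.6*-1.9 + -0.0
= -0.4 + 3.52 + -4.14 + 3.04 + -0.0
= 2.02 + -0.0
= 2.02
Since z = 2.02 >= 0, output = 1

1


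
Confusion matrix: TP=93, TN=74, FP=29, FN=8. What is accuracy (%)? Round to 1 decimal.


Accuracy = (TP + TN) / (TP + TN + FP + FN) * 100
= (93 + 74) / (93 + 74 + 29 + 8)
= 167 / 204
= 0.8186
= 81.9%

81.9


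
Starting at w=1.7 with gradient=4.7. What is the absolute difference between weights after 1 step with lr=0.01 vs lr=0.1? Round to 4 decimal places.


With lr=0.01: w_new = 1.7 - 0.01 * 4.7 = 1.653
With lr=0.1: w_new = 1.7 - 0.1 * 4.7 = 1.23
Absolute difference = |1.653 - 1.23|
= 0.4230

0.4230


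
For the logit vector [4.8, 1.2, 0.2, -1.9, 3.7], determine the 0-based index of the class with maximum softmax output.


Softmax is a monotonic transformation, so it preserves the argmax.
We need to find the index of the maximum logit.
Index 0: 4.8
Index 1: 1.2
Index 2: 0.2
Index 3: -1.9
Index 4: 3.7
Maximum logit = 4.8 at index 0

0


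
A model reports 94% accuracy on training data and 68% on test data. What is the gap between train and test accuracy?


Gap = train_accuracy - test_accuracy
= 94 - 68
= 26%
This large gap strongly indicates overfitting.

26


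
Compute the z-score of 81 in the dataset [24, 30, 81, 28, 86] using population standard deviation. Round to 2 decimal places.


Mean = (24 + 30 + 81 + 28 + 86) / 5 = 49.8
Variance = sum((x_i - mean)^2) / n = 763.36
Std = sqrt(763.36) = 27.629
Z = (x - mean) / std
= (81 - 49.8) / 27.629
= 31.2 / 27.629
= 1.13

1.13


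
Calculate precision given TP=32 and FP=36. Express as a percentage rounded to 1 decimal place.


Precision = TP / (TP + FP) * 100
= 32 / (32 + 36)
= 32 / 68
= 0.4706
= 47.1%

47.1


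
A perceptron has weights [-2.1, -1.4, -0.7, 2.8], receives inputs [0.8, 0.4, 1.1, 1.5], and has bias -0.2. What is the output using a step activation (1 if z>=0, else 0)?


z = w . x + b
= -2.1*0.8 + -1.4*0.4 + -0.7*1.1 + 2.8*1.5 + -0.2
= -1.68 + -0.56 + -0.77 + 4.2 + -0.2
= 1.19 + -0.2
= 0.99
Since z = 0.99 >= 0, output = 1

1


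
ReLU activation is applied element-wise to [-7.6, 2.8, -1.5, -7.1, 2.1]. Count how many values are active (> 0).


ReLU(x) = max(0, x) for each element:
ReLU(-7.6) = 0
ReLU(2.8) = 2.8
ReLU(-1.5) = 0
ReLU(-7.1) = 0
ReLU(2.1) = 2.1
Active neurons (>0): 2

2


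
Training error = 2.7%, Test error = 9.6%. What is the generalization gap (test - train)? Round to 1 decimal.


Generalization gap = test_error - train_error
= 9.6 - 2.7
= 6.9%
A moderate gap.

6.9


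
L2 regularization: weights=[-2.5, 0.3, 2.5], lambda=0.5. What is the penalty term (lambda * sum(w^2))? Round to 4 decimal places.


Squaring each weight:
(-2.5)^2 = 6.25
0.3^2 = 0.09
2.5^2 = 6.25
Sum of squares = 12.59
Penalty = 0.5 * 12.59 = 6.2950

6.2950


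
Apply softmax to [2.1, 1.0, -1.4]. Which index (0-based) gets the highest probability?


Softmax is a monotonic transformation, so it preserves the argmax.
We need to find the index of the maximum logit.
Index 0: 2.1
Index 1: 1.0
Index 2: -1.4
Maximum logit = 2.1 at index 0

0


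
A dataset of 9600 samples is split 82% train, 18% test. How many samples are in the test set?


Train samples = 9600 * 82% = 7872
Test samples = 9600 - 7872
= 1728

1728


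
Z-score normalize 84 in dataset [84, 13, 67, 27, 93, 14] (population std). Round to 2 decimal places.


Mean = (84 + 13 + 67 + 27 + 93 + 14) / 6 = 49.6667
Variance = sum((x_i - mean)^2) / n = 1081.2222
Std = sqrt(1081.2222) = 32.8819
Z = (x - mean) / std
= (84 - 49.6667) / 32.8819
= 34.3333 / 32.8819
= 1.04

1.04


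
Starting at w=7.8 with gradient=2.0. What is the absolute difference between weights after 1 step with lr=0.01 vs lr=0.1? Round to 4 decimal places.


With lr=0.01: w_new = 7.8 - 0.01 * 2.0 = 7.78
With lr=0.1: w_new = 7.8 - 0.1 * 2.0 = 7.6
Absolute difference = |7.78 - 7.6|
= 0.1800

0.1800


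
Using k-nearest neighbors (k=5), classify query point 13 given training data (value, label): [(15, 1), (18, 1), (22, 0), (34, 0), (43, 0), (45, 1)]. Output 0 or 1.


Distances from query 13:
Point 15 (class 1): distance = 2
Point 18 (class 1): distance = 5
Point 22 (class 0): distance = 9
Point 34 (class 0): distance = 21
Point 43 (class 0): distance = 30
K=5 nearest neighbors: classes = [1, 1, 0, 0, 0]
Votes for class 1: 2 / 5
Majority vote => class 0

0


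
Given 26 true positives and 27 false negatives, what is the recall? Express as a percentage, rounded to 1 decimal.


Recall = TP / (TP + FN) * 100
= 26 / (26 + 27)
= 26 / 53
= 0.4906
= 49.1%

49.1


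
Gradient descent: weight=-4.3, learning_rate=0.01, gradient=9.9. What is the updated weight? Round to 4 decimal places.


w_new = w_old - lr * gradient
= -4.3 - 0.01 * 9.9
= -4.3 - (0.099)
= -4.3990

-4.3990


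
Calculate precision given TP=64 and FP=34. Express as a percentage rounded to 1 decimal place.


Precision = TP / (TP + FP) * 100
= 64 / (64 + 34)
= 64 / 98
= 0.6531
= 65.3%

65.3


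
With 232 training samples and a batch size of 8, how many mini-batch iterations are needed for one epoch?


Iterations per epoch = dataset_size / batch_size
= 232 / 8
= 29

29


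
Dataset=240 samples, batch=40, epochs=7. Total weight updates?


Iterations per epoch = 240 / 40 = 6
Total updates = iterations_per_epoch * epochs
= 6 * 7
= 42

42


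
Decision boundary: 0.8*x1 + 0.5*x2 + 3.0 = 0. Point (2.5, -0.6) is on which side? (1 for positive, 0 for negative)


Compute 0.8 * 2.5 + 0.5 * -0.6 + 3.0
= 2.0 + -0.3 + 3.0
= 4.7
Since 4.7 >= 0, the point is on the positive side.

1


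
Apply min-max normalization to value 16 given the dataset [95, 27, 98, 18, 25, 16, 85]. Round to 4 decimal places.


Min = 16, Max = 98
Range = 98 - 16 = 82
Scaled = (x - min) / (max - min)
= (16 - 16) / 82
= 0 / 82
= 0.0000

0.0000


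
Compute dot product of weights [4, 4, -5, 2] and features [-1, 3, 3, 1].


Element-wise products:
4 * -1 = -4
4 * 3 = 12
-5 * 3 = -15
2 * 1 = 2
Sum = -4 + 12 + -15 + 2
= -5

-5


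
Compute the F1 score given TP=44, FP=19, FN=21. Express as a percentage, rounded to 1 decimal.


Precision = TP / (TP + FP) = 44 / 63 = 0.6984
Recall = TP / (TP + FN) = 44 / 65 = 0.6769
F1 = 2 * P * R / (P + R)
= 2 * 0.6984 * 0.6769 / (0.6984 + 0.6769)
= 0.9455 / 1.3753
= 0.6875
As percentage: 68.8%

68.8


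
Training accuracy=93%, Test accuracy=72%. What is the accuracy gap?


Gap = train_accuracy - test_accuracy
= 93 - 72
= 21%
This large gap strongly indicates overfitting.

21


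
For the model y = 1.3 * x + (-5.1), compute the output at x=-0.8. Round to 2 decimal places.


y = 1.3 * -0.8 + (-5.1)
= -1.04 + (-5.1)
= -6.14

-6.14


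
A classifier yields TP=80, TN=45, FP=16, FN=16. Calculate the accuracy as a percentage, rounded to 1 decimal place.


Accuracy = (TP + TN) / (TP + TN + FP + FN) * 100
= (80 + 45) / (80 + 45 + 16 + 16)
= 125 / 157
= 0.7962
= 79.6%

79.6


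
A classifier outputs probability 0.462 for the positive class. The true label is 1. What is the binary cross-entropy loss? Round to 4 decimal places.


For y=1: Loss = -log(p)
= -log(0.462)
= -(-0.7722)
= 0.7722

0.7722


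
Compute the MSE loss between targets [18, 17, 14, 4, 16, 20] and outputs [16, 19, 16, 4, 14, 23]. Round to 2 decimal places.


Differences: [2, -2, -2, 0, 2, -3]
Squared errors: [4, 4, 4, 0, 4, 9]
Sum of squared errors = 25
MSE = 25 / 6 = 4.17

4.17


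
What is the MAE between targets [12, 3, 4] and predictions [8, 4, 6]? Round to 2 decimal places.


Absolute errors: [4, 1, 2]
Sum of absolute errors = 7
MAE = 7 / 3 = 2.33

2.33


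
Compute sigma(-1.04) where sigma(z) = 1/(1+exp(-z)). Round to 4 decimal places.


sigmoid(z) = 1 / (1 + exp(-z))
exp(-(-1.04)) = exp(1.04) = 2.8292
1 + 2.8292 = 3.8292
1 / 3.8292 = 0.2611

0.2611


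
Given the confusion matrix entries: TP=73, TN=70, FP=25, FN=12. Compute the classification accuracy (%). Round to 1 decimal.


Accuracy = (TP + TN) / (TP + TN + FP + FN) * 100
= (73 + 70) / (73 + 70 + 25 + 12)
= 143 / 180
= 0.7944
= 79.4%

79.4


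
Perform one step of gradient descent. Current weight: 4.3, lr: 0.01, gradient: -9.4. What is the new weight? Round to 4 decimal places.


w_new = w_old - lr * gradient
= 4.3 - 0.01 * -9.4
= 4.3 - (-0.094)
= 4.3940

4.3940


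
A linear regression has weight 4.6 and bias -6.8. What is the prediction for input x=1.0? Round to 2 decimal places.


y = 4.6 * 1.0 + (-6.8)
= 4.6 + (-6.8)
= -2.20

-2.20


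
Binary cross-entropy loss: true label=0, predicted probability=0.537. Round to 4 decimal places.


For y=0: Loss = -log(1-p)
= -log(1 - 0.537)
= -log(0.463)
= -(-0.77)
= 0.7700

0.7700


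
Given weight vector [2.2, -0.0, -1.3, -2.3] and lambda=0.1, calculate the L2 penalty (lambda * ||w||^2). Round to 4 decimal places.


Squaring each weight:
2.2^2 = 4.84
(-0.0)^2 = 0.0
(-1.3)^2 = 1.69
(-2.3)^2 = 5.29
Sum of squares = 11.82
Penalty = 0.1 * 11.82 = 1.1820

1.1820


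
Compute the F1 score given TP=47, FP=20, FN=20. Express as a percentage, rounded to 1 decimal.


Precision = TP / (TP + FP) = 47 / 67 = 0.7015
Recall = TP / (TP + FN) = 47 / 67 = 0.7015
F1 = 2 * P * R / (P + R)
= 2 * 0.7015 * 0.7015 / (0.7015 + 0.7015)
= 0.9842 / 1.403
= 0.7015
As percentage: 70.1%

70.1


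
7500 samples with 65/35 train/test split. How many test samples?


Train samples = 7500 * 65% = 4875
Test samples = 7500 - 4875
= 2625

2625


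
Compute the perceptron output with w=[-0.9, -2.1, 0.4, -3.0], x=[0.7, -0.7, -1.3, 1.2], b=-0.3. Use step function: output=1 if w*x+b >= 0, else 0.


z = w . x + b
= -0.9*0.7 + -2.1*-0.7 + 0.4*-1.3 + -3.0*1.2 + -0.3
= -0.63 + 1.47 + -0.52 + -3.6 + -0.3
= -3.28 + -0.3
= -3.58
Since z = -3.58 < 0, output = 0

0
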